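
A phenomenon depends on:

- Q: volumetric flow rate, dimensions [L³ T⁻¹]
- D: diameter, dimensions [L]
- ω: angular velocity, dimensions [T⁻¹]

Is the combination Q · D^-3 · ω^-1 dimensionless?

yes

Sum the exponent of each base dimension across the product:
  M: [Q]_M − 3·[D]_M − [ω]_M = (0) − 3·(0) − (0) = 0
  L: [Q]_L − 3·[D]_L − [ω]_L = (3) − 3·(1) − (0) = 0
  T: [Q]_T − 3·[D]_T − [ω]_T = (-1) − 3·(0) − (-1) = 0
  Θ: [Q]_Θ − 3·[D]_Θ − [ω]_Θ = (0) − 3·(0) − (0) = 0
All base exponents vanish — dimensionless.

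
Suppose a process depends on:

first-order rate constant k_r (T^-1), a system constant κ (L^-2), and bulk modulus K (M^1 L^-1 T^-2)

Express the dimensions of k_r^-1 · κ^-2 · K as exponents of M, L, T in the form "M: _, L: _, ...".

Collect each base-dimension exponent across the product:
  M: −(0) − 2·(0) + (1) = 1
  L: −(0) − 2·(-2) + (-1) = 3
  T: −(-1) − 2·(0) + (-2) = -1
So the dimensions are [M L³ T⁻¹].

M: 1, L: 3, T: -1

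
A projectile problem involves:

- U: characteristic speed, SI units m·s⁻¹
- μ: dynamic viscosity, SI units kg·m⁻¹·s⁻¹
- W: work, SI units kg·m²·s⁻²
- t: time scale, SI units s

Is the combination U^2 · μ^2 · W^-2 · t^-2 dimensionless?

Sum the exponent of each base dimension across the product:
  M: 2·[U]_M + 2·[μ]_M − 2·[W]_M − 2·[t]_M = 2·(0) + 2·(1) − 2·(1) − 2·(0) = 0
  L: 2·[U]_L + 2·[μ]_L − 2·[W]_L − 2·[t]_L = 2·(1) + 2·(-1) − 2·(2) − 2·(0) = -4
  T: 2·[U]_T + 2·[μ]_T − 2·[W]_T − 2·[t]_T = 2·(-1) + 2·(-1) − 2·(-2) − 2·(1) = -2
Net dimensions [L⁻⁴ T⁻²] ≠ [1] — not dimensionless.

no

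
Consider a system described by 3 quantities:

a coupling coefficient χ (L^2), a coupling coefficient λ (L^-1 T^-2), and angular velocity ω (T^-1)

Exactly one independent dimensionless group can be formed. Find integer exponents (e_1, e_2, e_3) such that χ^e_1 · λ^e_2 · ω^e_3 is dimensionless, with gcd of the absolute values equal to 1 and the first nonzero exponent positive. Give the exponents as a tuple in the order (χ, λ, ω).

L: e_1·(2) + e_2·(-1) + e_3·(0) = 0
T: e_1·(0) + e_2·(-2) + e_3·(-1) = 0
Solving this homogeneous linear system for the smallest-integer solution (first nonzero entry positive) gives (1, 2, -4).

(1, 2, -4)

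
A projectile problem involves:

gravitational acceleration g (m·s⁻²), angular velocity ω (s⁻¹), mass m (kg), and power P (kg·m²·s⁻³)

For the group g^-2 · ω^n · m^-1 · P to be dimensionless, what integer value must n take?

Balance the T exponent: (-1)·n from ω, plus −2·(-2) − (0) + (-3) = 1 from the rest, must sum to zero.
−n + 1 = 0, so n = 1.

1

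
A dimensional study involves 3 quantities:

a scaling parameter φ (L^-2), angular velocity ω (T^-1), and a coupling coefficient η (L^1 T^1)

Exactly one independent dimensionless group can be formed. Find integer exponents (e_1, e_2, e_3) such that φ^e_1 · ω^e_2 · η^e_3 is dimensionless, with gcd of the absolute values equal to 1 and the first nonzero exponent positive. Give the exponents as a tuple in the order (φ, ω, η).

L: e_1·(-2) + e_2·(0) + e_3·(1) = 0
T: e_1·(0) + e_2·(-1) + e_3·(1) = 0
Solving this homogeneous linear system for the smallest-integer solution (first nonzero entry positive) gives (1, 2, 2).

(1, 2, 2)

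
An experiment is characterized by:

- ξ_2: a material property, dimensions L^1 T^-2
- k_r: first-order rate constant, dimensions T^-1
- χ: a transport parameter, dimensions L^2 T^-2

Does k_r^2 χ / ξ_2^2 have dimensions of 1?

yes

Sum the exponent of each base dimension across the product:
  L: −2·[ξ_2]_L + 2·[k_r]_L + [χ]_L = −2·(1) + 2·(0) + (2) = 0
  T: −2·[ξ_2]_T + 2·[k_r]_T + [χ]_T = −2·(-2) + 2·(-1) + (-2) = 0
All base exponents vanish — dimensionless.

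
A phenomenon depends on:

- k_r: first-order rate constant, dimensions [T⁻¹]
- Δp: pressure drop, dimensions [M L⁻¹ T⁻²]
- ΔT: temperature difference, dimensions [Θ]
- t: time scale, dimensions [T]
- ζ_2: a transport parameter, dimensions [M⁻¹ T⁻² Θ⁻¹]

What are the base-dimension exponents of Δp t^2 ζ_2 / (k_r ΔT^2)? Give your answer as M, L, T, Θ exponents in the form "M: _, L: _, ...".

Collect each base-dimension exponent across the product:
  M: −(0) + (1) − 2·(0) + 2·(0) + (-1) = 0
  L: −(0) + (-1) − 2·(0) + 2·(0) + (0) = -1
  T: −(-1) + (-2) − 2·(0) + 2·(1) + (-2) = -1
  Θ: −(0) + (0) − 2·(1) + 2·(0) + (-1) = -3
So the dimensions are [L⁻¹ T⁻¹ Θ⁻³].

M: 0, L: -1, T: -1, Θ: -3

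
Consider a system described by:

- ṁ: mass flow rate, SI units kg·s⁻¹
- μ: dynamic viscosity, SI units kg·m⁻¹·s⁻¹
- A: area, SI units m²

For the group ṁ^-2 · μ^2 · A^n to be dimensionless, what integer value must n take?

1

Balance the L exponent: (2)·n from A, plus −2·(0) + 2·(-1) = -2 from the rest, must sum to zero.
2n − 2 = 0, so n = 1.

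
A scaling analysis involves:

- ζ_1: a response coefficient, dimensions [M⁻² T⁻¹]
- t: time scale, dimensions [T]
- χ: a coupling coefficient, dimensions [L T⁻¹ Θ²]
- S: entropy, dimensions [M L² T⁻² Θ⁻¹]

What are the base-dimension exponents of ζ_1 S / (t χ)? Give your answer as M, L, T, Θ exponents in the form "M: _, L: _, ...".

M: -1, L: 1, T: -3, Θ: -3

Collect each base-dimension exponent across the product:
  M: (-2) − (0) − (0) + (1) = -1
  L: (0) − (0) − (1) + (2) = 1
  T: (-1) − (1) − (-1) + (-2) = -3
  Θ: (0) − (0) − (2) + (-1) = -3
So the dimensions are [M⁻¹ L T⁻³ Θ⁻³].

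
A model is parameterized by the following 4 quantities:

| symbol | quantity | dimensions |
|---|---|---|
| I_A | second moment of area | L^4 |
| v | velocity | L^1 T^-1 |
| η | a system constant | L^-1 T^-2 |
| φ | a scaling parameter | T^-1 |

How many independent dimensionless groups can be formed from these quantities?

There are 4 variables and 2 base dimensions (L, T).
The dimension matrix has rank 2.
Independent dimensionless groups: 4 − 2 = 2.

2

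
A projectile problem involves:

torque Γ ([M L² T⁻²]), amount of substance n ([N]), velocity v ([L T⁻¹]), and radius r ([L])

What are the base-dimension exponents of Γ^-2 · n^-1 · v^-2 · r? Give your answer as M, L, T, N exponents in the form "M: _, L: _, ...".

M: -2, L: -5, T: 6, N: -1

Collect each base-dimension exponent across the product:
  M: −2·(1) − (0) − 2·(0) + (0) = -2
  L: −2·(2) − (0) − 2·(1) + (1) = -5
  T: −2·(-2) − (0) − 2·(-1) + (0) = 6
  N: −2·(0) − (1) − 2·(0) + (0) = -1
So the dimensions are [M⁻² L⁻⁵ T⁶ N⁻¹].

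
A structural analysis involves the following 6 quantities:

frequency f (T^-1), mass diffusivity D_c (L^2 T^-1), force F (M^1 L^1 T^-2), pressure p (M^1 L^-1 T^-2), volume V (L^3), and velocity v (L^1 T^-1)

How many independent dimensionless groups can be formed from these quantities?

3

There are 6 variables and 3 base dimensions (M, L, T).
The dimension matrix has rank 3.
Independent dimensionless groups: 6 − 3 = 3.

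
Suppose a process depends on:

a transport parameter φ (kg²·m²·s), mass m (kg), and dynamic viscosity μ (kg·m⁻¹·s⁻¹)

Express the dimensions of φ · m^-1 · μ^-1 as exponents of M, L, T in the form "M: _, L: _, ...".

M: 0, L: 3, T: 2

Collect each base-dimension exponent across the product:
  M: (2) − (1) − (1) = 0
  L: (2) − (0) − (-1) = 3
  T: (1) − (0) − (-1) = 2
So the dimensions are [L³ T²].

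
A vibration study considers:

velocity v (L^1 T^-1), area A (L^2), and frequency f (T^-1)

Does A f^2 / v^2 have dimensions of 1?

yes

Sum the exponent of each base dimension across the product:
  L: −2·[v]_L + [A]_L + 2·[f]_L = −2·(1) + (2) + 2·(0) = 0
  T: −2·[v]_T + [A]_T + 2·[f]_T = −2·(-1) + (0) + 2·(-1) = 0
All base exponents vanish — dimensionless.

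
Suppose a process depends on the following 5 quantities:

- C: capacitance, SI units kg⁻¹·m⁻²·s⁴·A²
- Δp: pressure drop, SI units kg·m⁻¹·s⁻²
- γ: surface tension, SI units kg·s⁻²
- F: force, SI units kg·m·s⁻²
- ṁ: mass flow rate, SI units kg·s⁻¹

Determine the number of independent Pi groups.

There are 5 variables and 4 base dimensions (M, L, T, I).
The dimension matrix has rank 4.
Independent dimensionless groups: 5 − 4 = 1.

1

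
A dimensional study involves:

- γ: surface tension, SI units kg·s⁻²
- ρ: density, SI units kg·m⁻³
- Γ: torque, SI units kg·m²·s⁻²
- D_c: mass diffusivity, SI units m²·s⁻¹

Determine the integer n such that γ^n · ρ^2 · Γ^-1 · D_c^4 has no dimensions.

Balance the M exponent: (1)·n from γ, plus 2·(1) − (1) + 4·(0) = 1 from the rest, must sum to zero.
n + 1 = 0, so n = -1.

-1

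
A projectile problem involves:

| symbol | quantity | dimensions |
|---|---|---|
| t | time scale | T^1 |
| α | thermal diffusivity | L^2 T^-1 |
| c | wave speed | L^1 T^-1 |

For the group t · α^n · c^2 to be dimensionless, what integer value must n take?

Balance the L exponent: (2)·n from α, plus (0) + 2·(1) = 2 from the rest, must sum to zero.
2n + 2 = 0, so n = -1.

-1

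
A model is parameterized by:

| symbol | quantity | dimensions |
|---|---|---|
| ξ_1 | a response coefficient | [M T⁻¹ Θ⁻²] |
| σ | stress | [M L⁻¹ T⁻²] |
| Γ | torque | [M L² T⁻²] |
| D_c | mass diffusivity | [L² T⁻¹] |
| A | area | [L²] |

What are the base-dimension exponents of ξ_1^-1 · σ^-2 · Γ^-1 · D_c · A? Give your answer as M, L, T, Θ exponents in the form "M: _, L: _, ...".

Collect each base-dimension exponent across the product:
  M: −(1) − 2·(1) − (1) + (0) + (0) = -4
  L: −(0) − 2·(-1) − (2) + (2) + (2) = 4
  T: −(-1) − 2·(-2) − (-2) + (-1) + (0) = 6
  Θ: −(-2) − 2·(0) − (0) + (0) + (0) = 2
So the dimensions are [M⁻⁴ L⁴ T⁶ Θ²].

M: -4, L: 4, T: 6, Θ: 2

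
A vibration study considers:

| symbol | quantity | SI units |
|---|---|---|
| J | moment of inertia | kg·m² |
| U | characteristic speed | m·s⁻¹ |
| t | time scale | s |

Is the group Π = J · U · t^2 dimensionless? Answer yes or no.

no

Sum the exponent of each base dimension across the product:
  M: [J]_M + [U]_M + 2·[t]_M = (1) + (0) + 2·(0) = 1
  L: [J]_L + [U]_L + 2·[t]_L = (2) + (1) + 2·(0) = 3
  T: [J]_T + [U]_T + 2·[t]_T = (0) + (-1) + 2·(1) = 1
Net dimensions [M L³ T] ≠ [1] — not dimensionless.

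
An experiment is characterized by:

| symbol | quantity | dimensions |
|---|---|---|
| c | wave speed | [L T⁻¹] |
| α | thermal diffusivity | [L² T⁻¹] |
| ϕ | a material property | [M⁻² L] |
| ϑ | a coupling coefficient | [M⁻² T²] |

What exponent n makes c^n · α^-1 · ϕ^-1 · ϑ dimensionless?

3

Balance the L exponent: (1)·n from c, plus −(2) − (1) + (0) = -3 from the rest, must sum to zero.
n − 3 = 0, so n = 3.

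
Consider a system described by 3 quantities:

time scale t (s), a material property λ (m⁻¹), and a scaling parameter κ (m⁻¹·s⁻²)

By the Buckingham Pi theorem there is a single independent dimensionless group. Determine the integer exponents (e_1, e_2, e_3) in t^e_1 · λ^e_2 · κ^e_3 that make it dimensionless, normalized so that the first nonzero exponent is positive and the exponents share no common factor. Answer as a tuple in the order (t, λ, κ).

(2, -1, 1)

L: e_1·(0) + e_2·(-1) + e_3·(-1) = 0
T: e_1·(1) + e_2·(0) + e_3·(-2) = 0
Solving this homogeneous linear system for the smallest-integer solution (first nonzero entry positive) gives (2, -1, 1).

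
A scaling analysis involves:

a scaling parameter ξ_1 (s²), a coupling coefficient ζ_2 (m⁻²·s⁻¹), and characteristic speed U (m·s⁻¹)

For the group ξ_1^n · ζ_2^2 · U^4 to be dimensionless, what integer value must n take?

Balance the T exponent: (2)·n from ξ_1, plus 2·(-1) + 4·(-1) = -6 from the rest, must sum to zero.
2n − 6 = 0, so n = 3.

3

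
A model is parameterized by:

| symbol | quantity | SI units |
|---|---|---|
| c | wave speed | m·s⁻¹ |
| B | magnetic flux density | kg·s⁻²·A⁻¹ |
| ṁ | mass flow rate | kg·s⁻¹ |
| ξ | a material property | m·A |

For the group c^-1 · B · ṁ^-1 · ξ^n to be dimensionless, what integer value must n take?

Balance the L exponent: (1)·n from ξ, plus −(1) + (0) − (0) = -1 from the rest, must sum to zero.
n − 1 = 0, so n = 1.

1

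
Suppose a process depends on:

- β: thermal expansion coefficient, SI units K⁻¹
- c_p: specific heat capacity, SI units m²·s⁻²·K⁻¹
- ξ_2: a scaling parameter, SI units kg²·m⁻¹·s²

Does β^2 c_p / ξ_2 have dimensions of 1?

Sum the exponent of each base dimension across the product:
  M: 2·[β]_M + [c_p]_M − [ξ_2]_M = 2·(0) + (0) − (2) = -2
  L: 2·[β]_L + [c_p]_L − [ξ_2]_L = 2·(0) + (2) − (-1) = 3
  T: 2·[β]_T + [c_p]_T − [ξ_2]_T = 2·(0) + (-2) − (2) = -4
  Θ: 2·[β]_Θ + [c_p]_Θ − [ξ_2]_Θ = 2·(-1) + (-1) − (0) = -3
Net dimensions [M⁻² L³ T⁻⁴ Θ⁻³] ≠ [1] — not dimensionless.

no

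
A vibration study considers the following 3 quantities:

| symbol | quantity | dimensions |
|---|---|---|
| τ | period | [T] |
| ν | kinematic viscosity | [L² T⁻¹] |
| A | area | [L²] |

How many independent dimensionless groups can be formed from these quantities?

There are 3 variables and 2 base dimensions (L, T).
The dimension matrix has rank 2.
Independent dimensionless groups: 3 − 2 = 1.

1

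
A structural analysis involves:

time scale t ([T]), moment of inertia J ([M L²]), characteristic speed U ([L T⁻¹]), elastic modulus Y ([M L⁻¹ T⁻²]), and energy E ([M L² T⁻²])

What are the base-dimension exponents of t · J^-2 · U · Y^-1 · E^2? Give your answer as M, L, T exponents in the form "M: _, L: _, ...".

Collect each base-dimension exponent across the product:
  M: (0) − 2·(1) + (0) − (1) + 2·(1) = -1
  L: (0) − 2·(2) + (1) − (-1) + 2·(2) = 2
  T: (1) − 2·(0) + (-1) − (-2) + 2·(-2) = -2
So the dimensions are [M⁻¹ L² T⁻²].

M: -1, L: 2, T: -2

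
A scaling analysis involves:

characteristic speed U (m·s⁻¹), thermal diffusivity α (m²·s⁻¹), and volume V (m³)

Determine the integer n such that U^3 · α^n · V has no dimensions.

Balance the L exponent: (2)·n from α, plus 3·(1) + (3) = 6 from the rest, must sum to zero.
2n + 6 = 0, so n = -3.

-3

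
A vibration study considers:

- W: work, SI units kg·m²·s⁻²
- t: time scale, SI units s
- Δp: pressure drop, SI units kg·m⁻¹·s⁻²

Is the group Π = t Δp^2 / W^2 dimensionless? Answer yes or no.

no

Sum the exponent of each base dimension across the product:
  M: −2·[W]_M + [t]_M + 2·[Δp]_M = −2·(1) + (0) + 2·(1) = 0
  L: −2·[W]_L + [t]_L + 2·[Δp]_L = −2·(2) + (0) + 2·(-1) = -6
  T: −2·[W]_T + [t]_T + 2·[Δp]_T = −2·(-2) + (1) + 2·(-2) = 1
Net dimensions [L⁻⁶ T] ≠ [1] — not dimensionless.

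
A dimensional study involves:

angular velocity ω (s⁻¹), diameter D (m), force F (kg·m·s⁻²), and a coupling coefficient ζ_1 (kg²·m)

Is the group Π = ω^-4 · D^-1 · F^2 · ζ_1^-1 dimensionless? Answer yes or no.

Sum the exponent of each base dimension across the product:
  M: −4·[ω]_M − [D]_M + 2·[F]_M − [ζ_1]_M = −4·(0) − (0) + 2·(1) − (2) = 0
  L: −4·[ω]_L − [D]_L + 2·[F]_L − [ζ_1]_L = −4·(0) − (1) + 2·(1) − (1) = 0
  T: −4·[ω]_T − [D]_T + 2·[F]_T − [ζ_1]_T = −4·(-1) − (0) + 2·(-2) − (0) = 0
All base exponents vanish — dimensionless.

yes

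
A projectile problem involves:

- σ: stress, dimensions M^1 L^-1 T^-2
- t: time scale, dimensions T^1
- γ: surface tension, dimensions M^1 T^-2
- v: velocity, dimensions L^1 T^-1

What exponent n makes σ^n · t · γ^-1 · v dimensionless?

Balance the M exponent: (1)·n from σ, plus (0) − (1) + (0) = -1 from the rest, must sum to zero.
n − 1 = 0, so n = 1.

1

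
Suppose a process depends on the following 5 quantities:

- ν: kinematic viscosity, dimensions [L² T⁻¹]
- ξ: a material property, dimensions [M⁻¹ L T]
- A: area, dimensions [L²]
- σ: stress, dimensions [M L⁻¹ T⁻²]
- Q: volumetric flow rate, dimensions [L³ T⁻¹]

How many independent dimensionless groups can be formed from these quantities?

2

There are 5 variables and 3 base dimensions (M, L, T).
The dimension matrix has rank 3.
Independent dimensionless groups: 5 − 3 = 2.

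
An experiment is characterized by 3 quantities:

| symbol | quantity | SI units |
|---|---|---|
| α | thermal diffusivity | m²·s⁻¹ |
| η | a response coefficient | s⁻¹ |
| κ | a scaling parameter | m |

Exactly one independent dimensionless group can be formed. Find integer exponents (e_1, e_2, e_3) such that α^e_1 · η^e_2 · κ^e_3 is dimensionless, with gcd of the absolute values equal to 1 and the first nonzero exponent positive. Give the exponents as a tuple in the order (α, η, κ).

L: e_1·(2) + e_2·(0) + e_3·(1) = 0
T: e_1·(-1) + e_2·(-1) + e_3·(0) = 0
Solving this homogeneous linear system for the smallest-integer solution (first nonzero entry positive) gives (1, -1, -2).

(1, -1, -2)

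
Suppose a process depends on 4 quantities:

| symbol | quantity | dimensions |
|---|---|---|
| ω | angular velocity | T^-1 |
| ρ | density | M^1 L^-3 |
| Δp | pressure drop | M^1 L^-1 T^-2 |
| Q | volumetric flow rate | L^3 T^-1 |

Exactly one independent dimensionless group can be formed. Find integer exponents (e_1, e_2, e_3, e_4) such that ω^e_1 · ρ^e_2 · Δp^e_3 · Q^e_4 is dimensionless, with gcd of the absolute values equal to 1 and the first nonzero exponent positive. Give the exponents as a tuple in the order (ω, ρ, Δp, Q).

(4, 3, -3, 2)

M: e_1·(0) + e_2·(1) + e_3·(1) + e_4·(0) = 0
L: e_1·(0) + e_2·(-3) + e_3·(-1) + e_4·(3) = 0
T: e_1·(-1) + e_2·(0) + e_3·(-2) + e_4·(-1) = 0
Solving this homogeneous linear system for the smallest-integer solution (first nonzero entry positive) gives (4, 3, -3, 2).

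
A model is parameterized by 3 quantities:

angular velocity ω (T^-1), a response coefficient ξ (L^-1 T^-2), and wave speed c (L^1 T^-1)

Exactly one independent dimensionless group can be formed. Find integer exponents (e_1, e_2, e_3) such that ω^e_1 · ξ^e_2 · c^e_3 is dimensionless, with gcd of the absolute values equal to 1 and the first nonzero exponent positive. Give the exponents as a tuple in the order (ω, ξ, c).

L: e_1·(0) + e_2·(-1) + e_3·(1) = 0
T: e_1·(-1) + e_2·(-2) + e_3·(-1) = 0
Solving this homogeneous linear system for the smallest-integer solution (first nonzero entry positive) gives (3, -1, -1).

(3, -1, -1)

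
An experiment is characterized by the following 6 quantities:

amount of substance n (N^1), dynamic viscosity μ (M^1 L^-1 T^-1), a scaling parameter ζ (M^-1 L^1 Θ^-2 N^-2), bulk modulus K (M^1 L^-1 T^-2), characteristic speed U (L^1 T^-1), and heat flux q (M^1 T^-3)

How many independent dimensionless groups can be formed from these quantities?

There are 6 variables and 5 base dimensions (M, L, T, Θ, N).
The dimension matrix has rank 5.
Independent dimensionless groups: 6 − 5 = 1.

1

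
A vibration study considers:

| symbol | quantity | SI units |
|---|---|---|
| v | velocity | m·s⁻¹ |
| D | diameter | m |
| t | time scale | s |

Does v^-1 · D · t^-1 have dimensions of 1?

yes

Sum the exponent of each base dimension across the product:
  M: −[v]_M + [D]_M − [t]_M = −(0) + (0) − (0) = 0
  L: −[v]_L + [D]_L − [t]_L = −(1) + (1) − (0) = 0
  T: −[v]_T + [D]_T − [t]_T = −(-1) + (0) − (1) = 0
All base exponents vanish — dimensionless.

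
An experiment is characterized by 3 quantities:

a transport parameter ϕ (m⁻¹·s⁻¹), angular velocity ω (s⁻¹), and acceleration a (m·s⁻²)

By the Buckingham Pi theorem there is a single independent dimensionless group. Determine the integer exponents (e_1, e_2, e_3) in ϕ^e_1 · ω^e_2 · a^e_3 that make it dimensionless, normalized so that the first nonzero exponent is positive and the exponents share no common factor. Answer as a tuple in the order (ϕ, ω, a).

(1, -3, 1)

L: e_1·(-1) + e_2·(0) + e_3·(1) = 0
T: e_1·(-1) + e_2·(-1) + e_3·(-2) = 0
Solving this homogeneous linear system for the smallest-integer solution (first nonzero entry positive) gives (1, -3, 1).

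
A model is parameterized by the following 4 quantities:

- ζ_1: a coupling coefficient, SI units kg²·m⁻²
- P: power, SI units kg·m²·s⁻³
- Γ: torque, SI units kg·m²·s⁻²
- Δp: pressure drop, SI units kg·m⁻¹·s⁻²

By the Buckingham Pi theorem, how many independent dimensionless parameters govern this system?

1

There are 4 variables and 3 base dimensions (M, L, T).
The dimension matrix has rank 3.
Independent dimensionless groups: 4 − 3 = 1.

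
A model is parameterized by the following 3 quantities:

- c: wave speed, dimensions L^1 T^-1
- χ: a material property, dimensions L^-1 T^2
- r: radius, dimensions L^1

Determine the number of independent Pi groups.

1

There are 3 variables and 2 base dimensions (L, T).
The dimension matrix has rank 2.
Independent dimensionless groups: 3 − 2 = 1.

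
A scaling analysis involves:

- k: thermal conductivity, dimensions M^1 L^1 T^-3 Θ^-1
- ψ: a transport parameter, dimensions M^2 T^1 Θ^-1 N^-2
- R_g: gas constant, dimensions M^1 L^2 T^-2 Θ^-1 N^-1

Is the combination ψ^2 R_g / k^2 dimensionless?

no

Sum the exponent of each base dimension across the product:
  M: −2·[k]_M + 2·[ψ]_M + [R_g]_M = −2·(1) + 2·(2) + (1) = 3
  L: −2·[k]_L + 2·[ψ]_L + [R_g]_L = −2·(1) + 2·(0) + (2) = 0
  T: −2·[k]_T + 2·[ψ]_T + [R_g]_T = −2·(-3) + 2·(1) + (-2) = 6
  Θ: −2·[k]_Θ + 2·[ψ]_Θ + [R_g]_Θ = −2·(-1) + 2·(-1) + (-1) = -1
  N: −2·[k]_N + 2·[ψ]_N + [R_g]_N = −2·(0) + 2·(-2) + (-1) = -5
Net dimensions [M³ T⁶ Θ⁻¹ N⁻⁵] ≠ [1] — not dimensionless.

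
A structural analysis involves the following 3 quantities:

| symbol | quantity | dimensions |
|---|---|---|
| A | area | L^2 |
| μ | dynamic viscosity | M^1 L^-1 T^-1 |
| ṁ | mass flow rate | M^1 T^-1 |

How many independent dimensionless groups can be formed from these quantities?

1

There are 3 variables and 3 base dimensions (M, L, T).
The dimension matrix has rank 2 (less than 3: the dimension vectors are linearly dependent).
Independent dimensionless groups: 3 − 2 = 1.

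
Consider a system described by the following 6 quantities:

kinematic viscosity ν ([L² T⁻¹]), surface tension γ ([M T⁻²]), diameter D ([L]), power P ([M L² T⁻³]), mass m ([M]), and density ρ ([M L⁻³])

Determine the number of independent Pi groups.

There are 6 variables and 3 base dimensions (M, L, T).
The dimension matrix has rank 3.
Independent dimensionless groups: 6 − 3 = 3.

3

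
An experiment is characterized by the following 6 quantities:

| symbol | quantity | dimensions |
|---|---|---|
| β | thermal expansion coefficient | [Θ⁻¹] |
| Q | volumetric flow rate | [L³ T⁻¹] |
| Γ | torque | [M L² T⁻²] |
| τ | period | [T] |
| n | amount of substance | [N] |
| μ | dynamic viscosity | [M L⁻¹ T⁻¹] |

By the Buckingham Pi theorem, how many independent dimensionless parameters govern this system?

There are 6 variables and 5 base dimensions (M, L, T, Θ, N).
The dimension matrix has rank 5.
Independent dimensionless groups: 6 − 5 = 1.

1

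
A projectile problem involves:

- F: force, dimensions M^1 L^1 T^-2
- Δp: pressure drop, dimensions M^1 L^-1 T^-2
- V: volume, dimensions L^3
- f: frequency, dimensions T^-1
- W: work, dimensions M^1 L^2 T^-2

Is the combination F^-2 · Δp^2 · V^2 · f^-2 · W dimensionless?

no

Sum the exponent of each base dimension across the product:
  M: −2·[F]_M + 2·[Δp]_M + 2·[V]_M − 2·[f]_M + [W]_M = −2·(1) + 2·(1) + 2·(0) − 2·(0) + (1) = 1
  L: −2·[F]_L + 2·[Δp]_L + 2·[V]_L − 2·[f]_L + [W]_L = −2·(1) + 2·(-1) + 2·(3) − 2·(0) + (2) = 4
  T: −2·[F]_T + 2·[Δp]_T + 2·[V]_T − 2·[f]_T + [W]_T = −2·(-2) + 2·(-2) + 2·(0) − 2·(-1) + (-2) = 0
Net dimensions [M L⁴] ≠ [1] — not dimensionless.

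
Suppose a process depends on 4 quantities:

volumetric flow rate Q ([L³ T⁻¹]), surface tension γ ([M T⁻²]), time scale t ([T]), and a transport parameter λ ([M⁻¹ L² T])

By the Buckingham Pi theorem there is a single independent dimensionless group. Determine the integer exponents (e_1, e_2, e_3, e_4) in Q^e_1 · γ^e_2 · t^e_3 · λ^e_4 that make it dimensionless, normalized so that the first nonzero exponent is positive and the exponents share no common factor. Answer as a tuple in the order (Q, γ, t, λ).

(2, -3, -1, -3)

M: e_1·(0) + e_2·(1) + e_3·(0) + e_4·(-1) = 0
L: e_1·(3) + e_2·(0) + e_3·(0) + e_4·(2) = 0
T: e_1·(-1) + e_2·(-2) + e_3·(1) + e_4·(1) = 0
Solving this homogeneous linear system for the smallest-integer solution (first nonzero entry positive) gives (2, -3, -1, -3).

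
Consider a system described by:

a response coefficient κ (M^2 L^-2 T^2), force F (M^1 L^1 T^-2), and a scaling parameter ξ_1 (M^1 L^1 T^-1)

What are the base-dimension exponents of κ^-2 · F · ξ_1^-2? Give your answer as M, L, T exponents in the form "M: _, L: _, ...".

M: -5, L: 3, T: -4

Collect each base-dimension exponent across the product:
  M: −2·(2) + (1) − 2·(1) = -5
  L: −2·(-2) + (1) − 2·(1) = 3
  T: −2·(2) + (-2) − 2·(-1) = -4
So the dimensions are [M⁻⁵ L³ T⁻⁴].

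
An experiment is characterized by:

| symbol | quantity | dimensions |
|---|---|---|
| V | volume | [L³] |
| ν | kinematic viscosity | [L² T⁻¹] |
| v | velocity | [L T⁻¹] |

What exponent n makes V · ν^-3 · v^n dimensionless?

Balance the L exponent: (1)·n from v, plus (3) − 3·(2) = -3 from the rest, must sum to zero.
n − 3 = 0, so n = 3.

3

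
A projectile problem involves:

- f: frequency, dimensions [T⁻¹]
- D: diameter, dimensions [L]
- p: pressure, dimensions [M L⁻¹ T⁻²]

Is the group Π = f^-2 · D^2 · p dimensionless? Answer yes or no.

Sum the exponent of each base dimension across the product:
  M: −2·[f]_M + 2·[D]_M + [p]_M = −2·(0) + 2·(0) + (1) = 1
  L: −2·[f]_L + 2·[D]_L + [p]_L = −2·(0) + 2·(1) + (-1) = 1
  T: −2·[f]_T + 2·[D]_T + [p]_T = −2·(-1) + 2·(0) + (-2) = 0
Net dimensions [M L] ≠ [1] — not dimensionless.

no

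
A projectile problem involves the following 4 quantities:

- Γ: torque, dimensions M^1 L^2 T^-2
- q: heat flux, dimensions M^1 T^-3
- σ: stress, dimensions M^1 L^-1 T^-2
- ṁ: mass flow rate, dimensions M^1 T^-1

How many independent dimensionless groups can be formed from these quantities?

1

There are 4 variables and 3 base dimensions (M, L, T).
The dimension matrix has rank 3.
Independent dimensionless groups: 4 − 3 = 1.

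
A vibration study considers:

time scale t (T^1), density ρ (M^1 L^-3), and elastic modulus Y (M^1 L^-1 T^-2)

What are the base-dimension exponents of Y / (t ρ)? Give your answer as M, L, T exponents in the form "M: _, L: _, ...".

M: 0, L: 2, T: -3

Collect each base-dimension exponent across the product:
  M: −(0) − (1) + (1) = 0
  L: −(0) − (-3) + (-1) = 2
  T: −(1) − (0) + (-2) = -3
So the dimensions are [L² T⁻³].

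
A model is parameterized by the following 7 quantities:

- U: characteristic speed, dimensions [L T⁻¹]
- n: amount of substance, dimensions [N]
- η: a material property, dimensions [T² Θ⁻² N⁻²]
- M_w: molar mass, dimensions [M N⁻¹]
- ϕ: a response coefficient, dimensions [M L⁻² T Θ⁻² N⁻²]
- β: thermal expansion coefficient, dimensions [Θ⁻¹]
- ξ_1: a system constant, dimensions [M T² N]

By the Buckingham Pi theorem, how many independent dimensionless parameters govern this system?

2

There are 7 variables and 5 base dimensions (M, L, T, Θ, N).
The dimension matrix has rank 5.
Independent dimensionless groups: 7 − 5 = 2.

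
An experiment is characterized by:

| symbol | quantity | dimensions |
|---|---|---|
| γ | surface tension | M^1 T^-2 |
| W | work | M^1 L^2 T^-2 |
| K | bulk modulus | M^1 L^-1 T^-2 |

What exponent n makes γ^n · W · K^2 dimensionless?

-3

Balance the M exponent: (1)·n from γ, plus (1) + 2·(1) = 3 from the rest, must sum to zero.
n + 3 = 0, so n = -3.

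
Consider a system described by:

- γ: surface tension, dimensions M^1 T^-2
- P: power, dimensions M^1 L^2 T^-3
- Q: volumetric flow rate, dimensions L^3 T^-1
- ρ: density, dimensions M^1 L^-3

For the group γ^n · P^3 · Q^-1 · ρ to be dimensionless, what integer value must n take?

Balance the M exponent: (1)·n from γ, plus 3·(1) − (0) + (1) = 4 from the rest, must sum to zero.
n + 4 = 0, so n = -4.

-4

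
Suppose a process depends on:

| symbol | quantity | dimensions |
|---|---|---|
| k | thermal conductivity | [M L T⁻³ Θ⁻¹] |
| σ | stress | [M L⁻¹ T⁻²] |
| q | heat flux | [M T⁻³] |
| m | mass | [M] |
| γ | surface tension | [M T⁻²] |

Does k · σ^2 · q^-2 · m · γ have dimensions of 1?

Sum the exponent of each base dimension across the product:
  M: [k]_M + 2·[σ]_M − 2·[q]_M + [m]_M + [γ]_M = (1) + 2·(1) − 2·(1) + (1) + (1) = 3
  L: [k]_L + 2·[σ]_L − 2·[q]_L + [m]_L + [γ]_L = (1) + 2·(-1) − 2·(0) + (0) + (0) = -1
  T: [k]_T + 2·[σ]_T − 2·[q]_T + [m]_T + [γ]_T = (-3) + 2·(-2) − 2·(-3) + (0) + (-2) = -3
  Θ: [k]_Θ + 2·[σ]_Θ − 2·[q]_Θ + [m]_Θ + [γ]_Θ = (-1) + 2·(0) − 2·(0) + (0) + (0) = -1
Net dimensions [M³ L⁻¹ T⁻³ Θ⁻¹] ≠ [1] — not dimensionless.

no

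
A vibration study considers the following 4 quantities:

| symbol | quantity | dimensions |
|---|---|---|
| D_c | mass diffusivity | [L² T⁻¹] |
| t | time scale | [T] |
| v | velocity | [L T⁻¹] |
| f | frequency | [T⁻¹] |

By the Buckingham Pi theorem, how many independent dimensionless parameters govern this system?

There are 4 variables and 2 base dimensions (L, T).
The dimension matrix has rank 2.
Independent dimensionless groups: 4 − 2 = 2.

2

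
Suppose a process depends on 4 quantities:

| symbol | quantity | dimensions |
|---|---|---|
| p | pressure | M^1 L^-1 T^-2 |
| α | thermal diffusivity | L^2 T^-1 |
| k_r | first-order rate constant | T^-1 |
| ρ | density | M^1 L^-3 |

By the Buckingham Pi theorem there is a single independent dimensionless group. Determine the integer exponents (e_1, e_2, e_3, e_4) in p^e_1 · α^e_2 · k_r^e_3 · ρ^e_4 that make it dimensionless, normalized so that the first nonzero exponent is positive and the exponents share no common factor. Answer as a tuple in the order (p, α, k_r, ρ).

M: e_1·(1) + e_2·(0) + e_3·(0) + e_4·(1) = 0
L: e_1·(-1) + e_2·(2) + e_3·(0) + e_4·(-3) = 0
T: e_1·(-2) + e_2·(-1) + e_3·(-1) + e_4·(0) = 0
Solving this homogeneous linear system for the smallest-integer solution (first nonzero entry positive) gives (1, -1, -1, -1).

(1, -1, -1, -1)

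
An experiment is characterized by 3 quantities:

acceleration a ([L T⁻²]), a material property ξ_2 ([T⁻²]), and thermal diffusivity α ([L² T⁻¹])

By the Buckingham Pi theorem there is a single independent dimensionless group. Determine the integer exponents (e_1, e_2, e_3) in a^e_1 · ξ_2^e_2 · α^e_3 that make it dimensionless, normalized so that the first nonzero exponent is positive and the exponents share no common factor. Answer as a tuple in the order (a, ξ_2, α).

L: e_1·(1) + e_2·(0) + e_3·(2) = 0
T: e_1·(-2) + e_2·(-2) + e_3·(-1) = 0
Solving this homogeneous linear system for the smallest-integer solution (first nonzero entry positive) gives (4, -3, -2).

(4, -3, -2)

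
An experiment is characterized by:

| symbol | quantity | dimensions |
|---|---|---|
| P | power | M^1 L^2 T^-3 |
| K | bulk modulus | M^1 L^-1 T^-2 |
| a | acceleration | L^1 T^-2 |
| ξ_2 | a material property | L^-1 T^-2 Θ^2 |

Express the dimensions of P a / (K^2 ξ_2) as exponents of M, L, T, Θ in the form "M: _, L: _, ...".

M: -1, L: 6, T: 1, Θ: -2

Collect each base-dimension exponent across the product:
  M: (1) − 2·(1) + (0) − (0) = -1
  L: (2) − 2·(-1) + (1) − (-1) = 6
  T: (-3) − 2·(-2) + (-2) − (-2) = 1
  Θ: (0) − 2·(0) + (0) − (2) = -2
So the dimensions are [M⁻¹ L⁶ T Θ⁻²].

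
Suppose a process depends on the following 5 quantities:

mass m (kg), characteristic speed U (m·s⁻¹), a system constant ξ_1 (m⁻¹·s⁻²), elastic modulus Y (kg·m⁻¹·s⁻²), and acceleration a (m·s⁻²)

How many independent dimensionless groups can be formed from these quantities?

There are 5 variables and 3 base dimensions (M, L, T).
The dimension matrix has rank 3.
Independent dimensionless groups: 5 − 3 = 2.

2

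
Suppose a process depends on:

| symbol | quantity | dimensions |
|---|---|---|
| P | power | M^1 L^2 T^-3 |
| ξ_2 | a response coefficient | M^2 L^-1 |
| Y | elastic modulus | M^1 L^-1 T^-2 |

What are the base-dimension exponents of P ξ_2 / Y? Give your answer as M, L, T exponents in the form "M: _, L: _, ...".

Collect each base-dimension exponent across the product:
  M: (1) + (2) − (1) = 2
  L: (2) + (-1) − (-1) = 2
  T: (-3) + (0) − (-2) = -1
So the dimensions are [M² L² T⁻¹].

M: 2, L: 2, T: -1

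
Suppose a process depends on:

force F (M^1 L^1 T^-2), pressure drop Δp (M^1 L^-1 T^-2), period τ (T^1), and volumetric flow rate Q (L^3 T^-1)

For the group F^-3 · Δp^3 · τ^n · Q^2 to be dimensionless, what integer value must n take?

2

Balance the T exponent: (1)·n from τ, plus −3·(-2) + 3·(-2) + 2·(-1) = -2 from the rest, must sum to zero.
n − 2 = 0, so n = 2.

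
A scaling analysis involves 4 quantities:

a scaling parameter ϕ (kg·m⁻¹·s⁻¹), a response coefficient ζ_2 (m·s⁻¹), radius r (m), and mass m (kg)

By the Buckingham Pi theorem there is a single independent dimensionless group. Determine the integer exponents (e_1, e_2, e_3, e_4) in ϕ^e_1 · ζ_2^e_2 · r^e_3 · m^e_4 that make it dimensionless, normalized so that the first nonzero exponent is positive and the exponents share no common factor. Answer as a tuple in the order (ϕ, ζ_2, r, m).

M: e_1·(1) + e_2·(0) + e_3·(0) + e_4·(1) = 0
L: e_1·(-1) + e_2·(1) + e_3·(1) + e_4·(0) = 0
T: e_1·(-1) + e_2·(-1) + e_3·(0) + e_4·(0) = 0
Solving this homogeneous linear system for the smallest-integer solution (first nonzero entry positive) gives (1, -1, 2, -1).

(1, -1, 2, -1)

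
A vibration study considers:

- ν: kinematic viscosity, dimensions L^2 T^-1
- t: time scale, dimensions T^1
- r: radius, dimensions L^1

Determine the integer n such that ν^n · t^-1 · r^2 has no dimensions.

-1

Balance the L exponent: (2)·n from ν, plus −(0) + 2·(1) = 2 from the rest, must sum to zero.
2n + 2 = 0, so n = -1.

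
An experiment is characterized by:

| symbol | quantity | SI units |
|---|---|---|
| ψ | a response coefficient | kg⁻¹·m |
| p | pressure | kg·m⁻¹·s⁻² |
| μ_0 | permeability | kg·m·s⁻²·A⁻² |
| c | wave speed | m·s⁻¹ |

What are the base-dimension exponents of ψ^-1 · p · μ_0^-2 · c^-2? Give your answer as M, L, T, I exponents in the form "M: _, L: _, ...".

Collect each base-dimension exponent across the product:
  M: −(-1) + (1) − 2·(1) − 2·(0) = 0
  L: −(1) + (-1) − 2·(1) − 2·(1) = -6
  T: −(0) + (-2) − 2·(-2) − 2·(-1) = 4
  I: −(0) + (0) − 2·(-2) − 2·(0) = 4
So the dimensions are [L⁻⁶ T⁴ I⁴].

M: 0, L: -6, T: 4, I: 4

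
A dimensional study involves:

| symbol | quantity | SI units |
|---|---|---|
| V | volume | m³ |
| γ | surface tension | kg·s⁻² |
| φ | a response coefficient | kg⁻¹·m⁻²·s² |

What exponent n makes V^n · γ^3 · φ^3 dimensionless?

Balance the L exponent: (3)·n from V, plus 3·(0) + 3·(-2) = -6 from the rest, must sum to zero.
3n − 6 = 0, so n = 2.

2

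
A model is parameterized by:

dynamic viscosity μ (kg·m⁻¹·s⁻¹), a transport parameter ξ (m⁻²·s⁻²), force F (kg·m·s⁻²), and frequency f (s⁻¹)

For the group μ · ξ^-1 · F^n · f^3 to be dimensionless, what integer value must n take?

-1

Balance the M exponent: (1)·n from F, plus (1) − (0) + 3·(0) = 1 from the rest, must sum to zero.
n + 1 = 0, so n = -1.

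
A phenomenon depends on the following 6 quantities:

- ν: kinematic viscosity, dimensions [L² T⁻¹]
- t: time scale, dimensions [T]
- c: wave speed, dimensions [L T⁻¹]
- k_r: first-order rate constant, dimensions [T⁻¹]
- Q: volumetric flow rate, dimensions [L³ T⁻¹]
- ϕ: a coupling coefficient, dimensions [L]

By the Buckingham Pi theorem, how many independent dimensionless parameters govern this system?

There are 6 variables and 2 base dimensions (L, T).
The dimension matrix has rank 2.
Independent dimensionless groups: 6 − 2 = 4.

4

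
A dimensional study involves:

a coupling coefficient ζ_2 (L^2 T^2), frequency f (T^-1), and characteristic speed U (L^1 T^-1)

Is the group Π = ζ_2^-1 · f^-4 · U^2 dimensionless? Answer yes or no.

Sum the exponent of each base dimension across the product:
  L: −[ζ_2]_L − 4·[f]_L + 2·[U]_L = −(2) − 4·(0) + 2·(1) = 0
  T: −[ζ_2]_T − 4·[f]_T + 2·[U]_T = −(2) − 4·(-1) + 2·(-1) = 0
All base exponents vanish — dimensionless.

yes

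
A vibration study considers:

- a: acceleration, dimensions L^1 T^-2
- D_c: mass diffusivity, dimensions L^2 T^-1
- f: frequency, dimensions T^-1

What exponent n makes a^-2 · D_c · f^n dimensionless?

3

Balance the T exponent: (-1)·n from f, plus −2·(-2) + (-1) = 3 from the rest, must sum to zero.
−n + 3 = 0, so n = 3.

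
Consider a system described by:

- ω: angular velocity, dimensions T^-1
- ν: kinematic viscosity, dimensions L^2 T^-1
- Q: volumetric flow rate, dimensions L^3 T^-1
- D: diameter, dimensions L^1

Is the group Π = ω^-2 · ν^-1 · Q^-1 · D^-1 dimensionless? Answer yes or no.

no

Sum the exponent of each base dimension across the product:
  L: −2·[ω]_L − [ν]_L − [Q]_L − [D]_L = −2·(0) − (2) − (3) − (1) = -6
  T: −2·[ω]_T − [ν]_T − [Q]_T − [D]_T = −2·(-1) − (-1) − (-1) − (0) = 4
Net dimensions [L⁻⁶ T⁴] ≠ [1] — not dimensionless.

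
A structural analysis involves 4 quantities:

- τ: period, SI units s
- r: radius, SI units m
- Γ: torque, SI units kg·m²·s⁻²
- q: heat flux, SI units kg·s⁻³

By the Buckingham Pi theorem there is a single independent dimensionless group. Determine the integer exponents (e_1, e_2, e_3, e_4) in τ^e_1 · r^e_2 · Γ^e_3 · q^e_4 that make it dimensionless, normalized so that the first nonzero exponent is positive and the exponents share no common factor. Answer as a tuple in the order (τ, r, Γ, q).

(1, 2, -1, 1)

M: e_1·(0) + e_2·(0) + e_3·(1) + e_4·(1) = 0
L: e_1·(0) + e_2·(1) + e_3·(2) + e_4·(0) = 0
T: e_1·(1) + e_2·(0) + e_3·(-2) + e_4·(-3) = 0
Solving this homogeneous linear system for the smallest-integer solution (first nonzero entry positive) gives (1, 2, -1, 1).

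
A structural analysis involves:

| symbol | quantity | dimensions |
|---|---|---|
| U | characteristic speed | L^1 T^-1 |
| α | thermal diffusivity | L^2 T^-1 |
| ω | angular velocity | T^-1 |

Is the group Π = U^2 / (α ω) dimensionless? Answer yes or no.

yes

Sum the exponent of each base dimension across the product:
  L: 2·[U]_L − [α]_L − [ω]_L = 2·(1) − (2) − (0) = 0
  T: 2·[U]_T − [α]_T − [ω]_T = 2·(-1) − (-1) − (-1) = 0
All base exponents vanish — dimensionless.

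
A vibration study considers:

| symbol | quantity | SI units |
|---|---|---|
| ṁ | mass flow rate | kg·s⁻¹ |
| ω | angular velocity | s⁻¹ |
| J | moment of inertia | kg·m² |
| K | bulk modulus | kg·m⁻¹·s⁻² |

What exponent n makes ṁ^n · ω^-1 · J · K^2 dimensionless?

Balance the M exponent: (1)·n from ṁ, plus −(0) + (1) + 2·(1) = 3 from the rest, must sum to zero.
n + 3 = 0, so n = -3.

-3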